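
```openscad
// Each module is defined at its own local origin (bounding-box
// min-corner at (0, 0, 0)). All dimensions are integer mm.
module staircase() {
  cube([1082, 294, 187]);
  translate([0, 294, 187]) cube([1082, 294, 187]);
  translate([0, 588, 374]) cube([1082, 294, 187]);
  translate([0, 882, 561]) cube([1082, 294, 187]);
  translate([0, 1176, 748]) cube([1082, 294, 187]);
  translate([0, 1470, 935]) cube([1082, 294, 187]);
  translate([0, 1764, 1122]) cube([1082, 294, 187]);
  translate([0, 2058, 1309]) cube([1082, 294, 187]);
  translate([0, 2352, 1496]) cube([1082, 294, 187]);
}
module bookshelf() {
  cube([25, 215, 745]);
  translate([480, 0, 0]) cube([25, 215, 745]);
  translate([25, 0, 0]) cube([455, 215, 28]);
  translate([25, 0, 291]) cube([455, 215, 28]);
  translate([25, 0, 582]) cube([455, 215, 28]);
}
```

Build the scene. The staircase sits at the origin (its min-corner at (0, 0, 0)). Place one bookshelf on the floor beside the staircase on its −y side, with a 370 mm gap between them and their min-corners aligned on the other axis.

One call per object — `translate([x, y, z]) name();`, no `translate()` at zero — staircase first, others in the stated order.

staircase();
translate([0, -585, 0]) bookshelf();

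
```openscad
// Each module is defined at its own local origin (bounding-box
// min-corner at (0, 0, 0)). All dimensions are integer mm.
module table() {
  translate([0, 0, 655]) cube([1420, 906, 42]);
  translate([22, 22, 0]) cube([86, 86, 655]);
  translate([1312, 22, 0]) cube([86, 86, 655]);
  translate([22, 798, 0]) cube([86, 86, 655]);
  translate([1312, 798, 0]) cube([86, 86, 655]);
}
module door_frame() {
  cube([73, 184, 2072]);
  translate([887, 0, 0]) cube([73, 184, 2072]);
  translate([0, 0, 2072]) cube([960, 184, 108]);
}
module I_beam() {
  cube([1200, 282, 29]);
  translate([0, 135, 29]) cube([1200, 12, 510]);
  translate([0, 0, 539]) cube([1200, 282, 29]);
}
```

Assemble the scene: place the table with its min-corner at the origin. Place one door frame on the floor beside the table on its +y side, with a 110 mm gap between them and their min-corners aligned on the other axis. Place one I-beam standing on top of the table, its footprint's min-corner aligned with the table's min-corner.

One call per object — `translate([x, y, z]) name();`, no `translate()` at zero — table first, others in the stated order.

table();
translate([0, 1016, 0]) door_frame();
translate([0, 0, 697]) I_beam();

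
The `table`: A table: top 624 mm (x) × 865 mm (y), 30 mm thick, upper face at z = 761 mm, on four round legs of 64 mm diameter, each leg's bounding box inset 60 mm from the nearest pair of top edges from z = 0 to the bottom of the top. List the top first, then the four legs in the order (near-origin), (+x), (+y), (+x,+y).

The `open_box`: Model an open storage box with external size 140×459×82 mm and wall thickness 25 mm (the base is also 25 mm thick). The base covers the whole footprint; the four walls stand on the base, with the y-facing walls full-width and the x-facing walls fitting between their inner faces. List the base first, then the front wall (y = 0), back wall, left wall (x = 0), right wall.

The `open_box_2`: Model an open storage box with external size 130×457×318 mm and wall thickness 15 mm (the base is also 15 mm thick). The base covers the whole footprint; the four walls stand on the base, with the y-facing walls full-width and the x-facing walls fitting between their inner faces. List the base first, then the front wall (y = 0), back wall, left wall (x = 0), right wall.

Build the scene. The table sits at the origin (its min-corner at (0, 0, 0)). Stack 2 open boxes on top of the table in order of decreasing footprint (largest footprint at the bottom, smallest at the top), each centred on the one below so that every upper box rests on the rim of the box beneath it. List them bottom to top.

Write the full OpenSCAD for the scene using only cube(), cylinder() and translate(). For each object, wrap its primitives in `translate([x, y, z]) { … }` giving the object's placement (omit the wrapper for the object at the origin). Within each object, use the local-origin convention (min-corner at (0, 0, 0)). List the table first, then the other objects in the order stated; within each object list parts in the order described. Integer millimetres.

translate([0, 0, 731]) cube([624, 865, 30]);
translate([92, 92, 0]) cylinder(h = 731, r = 32);
translate([532, 92, 0]) cylinder(h = 731, r = 32);
translate([92, 773, 0]) cylinder(h = 731, r = 32);
translate([532, 773, 0]) cylinder(h = 731, r = 32);
translate([242, 203, 761]) {
  cube([140, 459, 25]);
  translate([0, 0, 25]) cube([140, 25, 57]);
  translate([0, 434, 25]) cube([140, 25, 57]);
  translate([0, 25, 25]) cube([25, 409, 57]);
  translate([115, 25, 25]) cube([25, 409, 57]);
}
translate([247, 204, 843]) {
  cube([130, 457, 15]);
  translate([0, 0, 15]) cube([130, 15, 303]);
  translate([0, 442, 15]) cube([130, 15, 303]);
  translate([0, 15, 15]) cube([15, 427, 303]);
  translate([115, 15, 15]) cube([15, 427, 303]);
}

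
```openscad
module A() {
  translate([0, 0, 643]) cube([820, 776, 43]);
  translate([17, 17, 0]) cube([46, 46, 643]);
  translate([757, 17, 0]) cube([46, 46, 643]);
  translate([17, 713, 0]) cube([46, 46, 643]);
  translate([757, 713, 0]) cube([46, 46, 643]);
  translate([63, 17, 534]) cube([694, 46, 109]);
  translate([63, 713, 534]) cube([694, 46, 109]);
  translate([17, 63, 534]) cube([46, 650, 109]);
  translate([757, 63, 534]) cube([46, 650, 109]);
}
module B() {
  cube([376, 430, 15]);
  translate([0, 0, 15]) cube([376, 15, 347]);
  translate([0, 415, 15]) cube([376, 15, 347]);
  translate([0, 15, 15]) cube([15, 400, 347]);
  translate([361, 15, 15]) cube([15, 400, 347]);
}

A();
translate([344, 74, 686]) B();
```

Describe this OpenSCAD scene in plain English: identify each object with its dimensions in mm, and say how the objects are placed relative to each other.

A is a table: top 820 mm (x) × 776 mm (y), 43 mm thick, upper face at z = 686 mm, on four 46×46 mm square legs, each inset 17 mm from the nearest pair of top edges, running from z = 0 to the bottom of the top. Four apron rails, 46 mm thick and 109 mm tall, run between adjacent legs with their top edges flush with the underside of the top and their outer faces flush with the legs' outer faces.

B is an open storage box with external size 376×430×362 mm and wall thickness 15 mm (the base is also 15 mm thick). The base covers the whole footprint; the four walls stand on the base, with the y-facing walls full-width and the x-facing walls fitting between their inner faces.

The open box is on top of the table.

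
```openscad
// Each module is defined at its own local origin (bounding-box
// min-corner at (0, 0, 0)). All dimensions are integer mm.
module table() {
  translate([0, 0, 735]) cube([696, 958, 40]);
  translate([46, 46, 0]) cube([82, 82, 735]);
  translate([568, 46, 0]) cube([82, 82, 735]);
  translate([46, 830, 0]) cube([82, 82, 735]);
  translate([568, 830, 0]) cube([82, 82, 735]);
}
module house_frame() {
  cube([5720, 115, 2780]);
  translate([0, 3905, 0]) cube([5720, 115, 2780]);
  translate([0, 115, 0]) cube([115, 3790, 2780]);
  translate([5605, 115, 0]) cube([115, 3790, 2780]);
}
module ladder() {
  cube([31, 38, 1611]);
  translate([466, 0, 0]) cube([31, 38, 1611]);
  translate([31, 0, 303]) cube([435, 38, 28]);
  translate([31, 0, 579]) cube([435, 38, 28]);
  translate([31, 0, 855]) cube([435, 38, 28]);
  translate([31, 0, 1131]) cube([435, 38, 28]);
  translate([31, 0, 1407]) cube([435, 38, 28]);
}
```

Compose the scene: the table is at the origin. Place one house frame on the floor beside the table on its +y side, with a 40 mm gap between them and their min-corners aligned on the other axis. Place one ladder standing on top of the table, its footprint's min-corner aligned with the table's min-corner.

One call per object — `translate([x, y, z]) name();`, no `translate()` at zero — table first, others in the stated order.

table();
translate([0, 998, 0]) house_frame();
translate([0, 0, 775]) ladder();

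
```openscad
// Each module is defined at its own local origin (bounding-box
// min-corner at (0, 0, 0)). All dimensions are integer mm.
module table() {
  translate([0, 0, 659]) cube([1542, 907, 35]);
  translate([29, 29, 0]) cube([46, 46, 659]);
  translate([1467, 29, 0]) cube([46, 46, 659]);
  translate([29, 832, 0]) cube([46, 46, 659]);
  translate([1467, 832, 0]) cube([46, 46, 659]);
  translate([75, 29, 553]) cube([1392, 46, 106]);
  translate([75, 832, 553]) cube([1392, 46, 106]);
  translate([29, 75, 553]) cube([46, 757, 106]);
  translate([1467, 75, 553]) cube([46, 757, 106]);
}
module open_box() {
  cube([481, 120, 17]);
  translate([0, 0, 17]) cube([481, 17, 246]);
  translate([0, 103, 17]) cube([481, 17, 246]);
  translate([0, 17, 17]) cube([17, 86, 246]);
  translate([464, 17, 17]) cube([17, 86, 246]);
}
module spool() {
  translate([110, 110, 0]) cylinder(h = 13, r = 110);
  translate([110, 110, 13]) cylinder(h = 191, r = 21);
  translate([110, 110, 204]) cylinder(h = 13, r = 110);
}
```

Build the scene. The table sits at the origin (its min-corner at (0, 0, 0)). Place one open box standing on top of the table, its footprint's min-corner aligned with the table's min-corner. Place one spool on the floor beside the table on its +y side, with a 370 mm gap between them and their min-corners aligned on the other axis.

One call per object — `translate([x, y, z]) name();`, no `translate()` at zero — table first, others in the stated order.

table();
translate([0, 0, 694]) open_box();
translate([0, 1277, 0]) spool();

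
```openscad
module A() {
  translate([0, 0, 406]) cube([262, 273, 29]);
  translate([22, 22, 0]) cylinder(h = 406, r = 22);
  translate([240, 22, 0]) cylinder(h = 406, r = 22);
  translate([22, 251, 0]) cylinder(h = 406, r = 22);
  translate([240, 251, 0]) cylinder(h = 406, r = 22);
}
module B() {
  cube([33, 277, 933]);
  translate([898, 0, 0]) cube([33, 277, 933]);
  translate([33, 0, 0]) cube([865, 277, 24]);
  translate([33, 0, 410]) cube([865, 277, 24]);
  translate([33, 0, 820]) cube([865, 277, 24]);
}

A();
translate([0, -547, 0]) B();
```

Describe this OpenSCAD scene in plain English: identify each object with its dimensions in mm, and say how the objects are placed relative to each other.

A is a four-legged stool. The seat is 262×273 mm, 29 mm thick, top at z = 435 mm. It stands on four round legs, each 44 mm in diameter, from z = 0 to the seat underside, each leg's axis is inset half a diameter from the nearest pair of seat edges (so the leg's bounding box is flush with the corner).

B is a bookshelf 931 mm wide overall, 277 mm deep and 933 mm tall. The two sides are 33 mm thick vertical panels. 3 horizontal shelves of 24 mm thickness span between the inner faces of the sides; the lowest shelf sits on the floor and shelves are stacked with a clear vertical gap of 386 mm between each pair.

The bookshelf is on the floor beside the stool on its −y side.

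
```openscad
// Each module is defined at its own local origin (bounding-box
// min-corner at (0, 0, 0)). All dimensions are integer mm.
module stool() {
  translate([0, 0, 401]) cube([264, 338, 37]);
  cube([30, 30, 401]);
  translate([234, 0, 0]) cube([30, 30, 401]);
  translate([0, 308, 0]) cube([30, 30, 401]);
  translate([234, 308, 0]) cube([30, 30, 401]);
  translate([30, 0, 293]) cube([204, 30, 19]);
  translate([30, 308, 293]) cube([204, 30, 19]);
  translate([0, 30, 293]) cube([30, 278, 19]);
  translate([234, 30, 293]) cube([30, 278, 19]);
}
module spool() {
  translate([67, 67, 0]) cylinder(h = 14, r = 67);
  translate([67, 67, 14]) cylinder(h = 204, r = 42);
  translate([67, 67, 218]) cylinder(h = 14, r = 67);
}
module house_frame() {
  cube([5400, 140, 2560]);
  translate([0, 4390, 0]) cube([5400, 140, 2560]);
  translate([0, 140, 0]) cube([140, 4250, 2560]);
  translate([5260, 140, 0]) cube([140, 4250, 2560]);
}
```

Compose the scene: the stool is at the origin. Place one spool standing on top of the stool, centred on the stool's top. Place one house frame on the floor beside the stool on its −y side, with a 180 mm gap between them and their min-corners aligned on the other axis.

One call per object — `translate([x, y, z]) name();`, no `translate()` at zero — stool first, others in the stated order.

stool();
translate([65, 102, 438]) spool();
translate([0, -4710, 0]) house_frame();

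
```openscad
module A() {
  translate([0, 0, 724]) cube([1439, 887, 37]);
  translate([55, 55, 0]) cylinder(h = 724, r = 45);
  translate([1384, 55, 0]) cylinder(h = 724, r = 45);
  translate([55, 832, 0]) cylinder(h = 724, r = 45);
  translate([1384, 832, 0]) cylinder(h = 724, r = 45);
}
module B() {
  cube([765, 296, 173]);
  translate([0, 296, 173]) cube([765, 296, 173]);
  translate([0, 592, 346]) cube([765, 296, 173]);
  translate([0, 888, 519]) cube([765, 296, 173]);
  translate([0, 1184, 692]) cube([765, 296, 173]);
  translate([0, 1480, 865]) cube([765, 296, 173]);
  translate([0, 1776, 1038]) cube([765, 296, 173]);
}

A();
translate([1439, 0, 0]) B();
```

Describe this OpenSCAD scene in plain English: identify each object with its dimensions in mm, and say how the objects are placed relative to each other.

A is a table: top 1439 mm (x) × 887 mm (y), 37 mm thick, upper face at z = 761 mm, on four round legs of 90 mm diameter, each leg's bounding box inset 10 mm from the nearest pair of top edges, running from z = 0 to the bottom of the top.

B is a straight staircase of 7 solid steps. Each step is 765 mm wide (x), 296 mm deep (y, the going) and 173 mm tall (the rise). The first step rests on the floor; each subsequent step sits one going further in +y and one rise higher in +z, directly behind and above the previous step with no overlap.

The staircase is against the table's +x side, with their −y faces flush.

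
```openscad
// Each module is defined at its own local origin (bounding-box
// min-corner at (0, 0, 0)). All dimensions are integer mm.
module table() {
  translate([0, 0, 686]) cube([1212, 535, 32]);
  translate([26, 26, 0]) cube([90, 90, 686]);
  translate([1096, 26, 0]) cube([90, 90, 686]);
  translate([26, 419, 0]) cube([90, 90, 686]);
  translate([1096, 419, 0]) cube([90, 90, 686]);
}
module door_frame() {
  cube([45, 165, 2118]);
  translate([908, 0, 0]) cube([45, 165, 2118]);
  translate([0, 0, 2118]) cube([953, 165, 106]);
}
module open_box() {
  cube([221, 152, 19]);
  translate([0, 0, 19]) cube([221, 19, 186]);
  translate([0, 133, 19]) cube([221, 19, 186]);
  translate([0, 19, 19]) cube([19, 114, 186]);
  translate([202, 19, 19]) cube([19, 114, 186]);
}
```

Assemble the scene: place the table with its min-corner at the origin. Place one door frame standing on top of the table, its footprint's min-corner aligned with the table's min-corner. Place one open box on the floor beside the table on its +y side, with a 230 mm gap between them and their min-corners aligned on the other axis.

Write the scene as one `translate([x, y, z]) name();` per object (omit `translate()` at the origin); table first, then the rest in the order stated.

table();
translate([0, 0, 718]) door_frame();
translate([0, 765, 0]) open_box();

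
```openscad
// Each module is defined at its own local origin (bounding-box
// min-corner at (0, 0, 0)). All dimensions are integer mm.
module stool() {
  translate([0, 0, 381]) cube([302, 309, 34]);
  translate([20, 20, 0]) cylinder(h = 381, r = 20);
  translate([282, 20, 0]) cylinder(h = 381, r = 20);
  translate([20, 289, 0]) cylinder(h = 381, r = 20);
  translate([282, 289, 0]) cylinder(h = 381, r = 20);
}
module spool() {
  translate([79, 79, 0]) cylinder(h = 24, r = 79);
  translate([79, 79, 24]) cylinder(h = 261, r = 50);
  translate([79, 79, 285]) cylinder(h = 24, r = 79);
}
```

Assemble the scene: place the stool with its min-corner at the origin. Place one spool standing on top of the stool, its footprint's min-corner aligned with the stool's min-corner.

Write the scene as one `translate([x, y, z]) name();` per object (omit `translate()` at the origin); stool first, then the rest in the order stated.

stool();
translate([0, 0, 415]) spool();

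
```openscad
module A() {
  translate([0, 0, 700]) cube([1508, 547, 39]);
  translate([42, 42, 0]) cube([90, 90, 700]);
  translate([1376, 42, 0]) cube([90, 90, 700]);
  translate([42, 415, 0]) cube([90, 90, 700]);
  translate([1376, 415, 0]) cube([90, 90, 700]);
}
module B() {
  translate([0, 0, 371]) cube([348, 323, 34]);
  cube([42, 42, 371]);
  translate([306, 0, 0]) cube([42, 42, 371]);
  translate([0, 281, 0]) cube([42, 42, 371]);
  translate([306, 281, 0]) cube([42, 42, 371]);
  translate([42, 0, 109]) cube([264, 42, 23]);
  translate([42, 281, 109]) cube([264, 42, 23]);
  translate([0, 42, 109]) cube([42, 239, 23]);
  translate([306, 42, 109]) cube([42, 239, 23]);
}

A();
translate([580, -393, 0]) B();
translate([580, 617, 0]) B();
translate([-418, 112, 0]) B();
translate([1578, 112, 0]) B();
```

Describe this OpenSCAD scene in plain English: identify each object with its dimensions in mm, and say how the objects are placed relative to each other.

A is a table with a 1508×547 mm rectangular top, 39 mm thick, top surface at z = 739 mm, supported by four 90×90 mm square legs, each inset 42 mm from the nearest pair of top edges, running from the floor.

B is a simple wooden stool: a rectangular seat 348 mm (x) by 323 mm (y), 34 mm thick, top face at z = 405 mm, on four square legs, each 42×42 mm in cross-section. The legs rest on z = 0, each flush with a corner of the seat. Four stretchers, 42 mm wide and 23 mm tall, connect adjacent legs with their undersides at z = 109 mm, each running between the inner faces of the legs it joins and aligned with the legs' outer faces on the other axis.

Four stools sit around the table at the −y, +y, −x, +x sides.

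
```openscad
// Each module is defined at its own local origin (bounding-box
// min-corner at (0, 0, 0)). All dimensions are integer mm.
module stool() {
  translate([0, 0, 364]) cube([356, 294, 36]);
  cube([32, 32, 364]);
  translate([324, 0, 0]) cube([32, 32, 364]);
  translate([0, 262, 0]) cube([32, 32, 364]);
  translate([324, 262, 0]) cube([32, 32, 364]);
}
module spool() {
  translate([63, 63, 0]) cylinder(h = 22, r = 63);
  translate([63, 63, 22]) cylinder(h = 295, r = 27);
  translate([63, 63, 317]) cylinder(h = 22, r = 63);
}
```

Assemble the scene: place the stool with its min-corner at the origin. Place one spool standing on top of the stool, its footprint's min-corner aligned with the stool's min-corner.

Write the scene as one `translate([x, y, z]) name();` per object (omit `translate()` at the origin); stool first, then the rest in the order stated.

stool();
translate([0, 0, 400]) spool();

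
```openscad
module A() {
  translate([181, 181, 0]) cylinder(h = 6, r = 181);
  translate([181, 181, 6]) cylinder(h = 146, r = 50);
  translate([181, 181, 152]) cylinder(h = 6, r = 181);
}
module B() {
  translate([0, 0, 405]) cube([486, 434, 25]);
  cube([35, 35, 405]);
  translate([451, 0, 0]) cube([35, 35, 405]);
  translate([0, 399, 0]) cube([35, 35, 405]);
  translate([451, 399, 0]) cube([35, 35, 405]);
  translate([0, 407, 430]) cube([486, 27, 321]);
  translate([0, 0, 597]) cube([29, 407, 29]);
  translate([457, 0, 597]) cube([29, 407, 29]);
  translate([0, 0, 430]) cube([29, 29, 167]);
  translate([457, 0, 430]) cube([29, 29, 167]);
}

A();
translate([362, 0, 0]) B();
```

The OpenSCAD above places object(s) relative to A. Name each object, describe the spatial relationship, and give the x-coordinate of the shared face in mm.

The spool's +x face and the chair's −x face are both at x = 362 mm.

A is a spool. B is a chair. The chair is against the spool's +x side, with their −y faces flush. The x-coordinate of the shared face is 362 mm.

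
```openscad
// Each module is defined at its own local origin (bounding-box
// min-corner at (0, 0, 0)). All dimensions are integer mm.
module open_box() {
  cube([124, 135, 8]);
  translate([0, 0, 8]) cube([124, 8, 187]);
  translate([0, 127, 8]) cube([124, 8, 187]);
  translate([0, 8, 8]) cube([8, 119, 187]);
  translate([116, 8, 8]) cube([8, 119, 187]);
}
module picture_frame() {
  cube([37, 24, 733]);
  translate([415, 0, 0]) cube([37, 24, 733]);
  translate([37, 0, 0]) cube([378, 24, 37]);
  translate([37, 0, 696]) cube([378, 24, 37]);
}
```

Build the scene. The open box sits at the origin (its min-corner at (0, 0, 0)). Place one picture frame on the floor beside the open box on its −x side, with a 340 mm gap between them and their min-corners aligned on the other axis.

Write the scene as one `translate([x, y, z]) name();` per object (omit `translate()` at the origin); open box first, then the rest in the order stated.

open_box();
translate([-792, 0, 0]) picture_frame();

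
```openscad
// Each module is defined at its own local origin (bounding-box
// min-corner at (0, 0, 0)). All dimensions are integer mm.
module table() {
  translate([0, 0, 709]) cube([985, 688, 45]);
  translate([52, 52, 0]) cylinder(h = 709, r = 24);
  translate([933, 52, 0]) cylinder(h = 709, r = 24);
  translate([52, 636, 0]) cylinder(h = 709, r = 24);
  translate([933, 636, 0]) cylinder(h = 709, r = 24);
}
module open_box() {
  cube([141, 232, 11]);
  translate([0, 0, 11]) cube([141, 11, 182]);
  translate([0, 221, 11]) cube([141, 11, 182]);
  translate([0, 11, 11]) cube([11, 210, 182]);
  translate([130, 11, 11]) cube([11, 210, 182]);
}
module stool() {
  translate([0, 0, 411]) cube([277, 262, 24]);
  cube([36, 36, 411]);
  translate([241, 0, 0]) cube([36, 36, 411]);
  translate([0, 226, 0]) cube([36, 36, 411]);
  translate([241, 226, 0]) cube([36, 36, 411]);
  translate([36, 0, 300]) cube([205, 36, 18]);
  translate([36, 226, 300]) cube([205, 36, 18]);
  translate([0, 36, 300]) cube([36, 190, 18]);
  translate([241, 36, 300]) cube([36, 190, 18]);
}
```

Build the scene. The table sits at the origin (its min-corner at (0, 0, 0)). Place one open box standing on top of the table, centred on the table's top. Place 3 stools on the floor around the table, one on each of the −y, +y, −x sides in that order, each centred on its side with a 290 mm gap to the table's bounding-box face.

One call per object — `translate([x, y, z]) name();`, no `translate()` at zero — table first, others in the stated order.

table();
translate([422, 228, 754]) open_box();
translate([354, -552, 0]) stool();
translate([354, 978, 0]) stool();
translate([-567, 213, 0]) stool();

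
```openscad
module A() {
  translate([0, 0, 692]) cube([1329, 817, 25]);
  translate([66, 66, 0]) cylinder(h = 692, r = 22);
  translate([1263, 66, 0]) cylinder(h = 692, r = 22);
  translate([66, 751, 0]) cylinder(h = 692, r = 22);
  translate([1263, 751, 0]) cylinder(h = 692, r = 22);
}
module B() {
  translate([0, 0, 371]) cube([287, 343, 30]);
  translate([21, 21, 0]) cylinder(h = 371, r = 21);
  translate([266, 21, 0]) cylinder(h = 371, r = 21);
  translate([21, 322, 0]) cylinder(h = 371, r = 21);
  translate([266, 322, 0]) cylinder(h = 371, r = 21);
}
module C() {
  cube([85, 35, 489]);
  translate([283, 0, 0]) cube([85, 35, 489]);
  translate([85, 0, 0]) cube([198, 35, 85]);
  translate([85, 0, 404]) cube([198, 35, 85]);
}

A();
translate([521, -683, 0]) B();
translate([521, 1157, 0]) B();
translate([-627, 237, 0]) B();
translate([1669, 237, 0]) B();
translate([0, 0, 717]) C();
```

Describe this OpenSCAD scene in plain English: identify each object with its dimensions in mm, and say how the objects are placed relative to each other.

A is a table: top 1329 mm (x) × 817 mm (y), 25 mm thick, upper face at z = 717 mm, on four round legs of 44 mm diameter, each leg's bounding box inset 44 mm from the nearest pair of top edges, running from z = 0 to the bottom of the top.

B is a four-legged stool. The seat is a 287×343×30 mm slab whose top surface is at z = 401 mm; four round legs, each 42 mm in diameter, run from the floor (z = 0) to the underside of the seat, each leg's axis is inset half a diameter from the nearest pair of seat edges (so the leg's bounding box is flush with the corner).

C is a rectangular picture frame lying in the x–z plane (depth along y). The opening is 198 mm wide (x) by 319 mm tall (z), surrounded by a border 85 mm wide on all four sides. The frame is 35 mm deep and is made of two full-height vertical stiles with two horizontal rails fitted between them.

Four stools sit around the table at the −y, +y, −x, +x sides. The picture frame is on top of the table.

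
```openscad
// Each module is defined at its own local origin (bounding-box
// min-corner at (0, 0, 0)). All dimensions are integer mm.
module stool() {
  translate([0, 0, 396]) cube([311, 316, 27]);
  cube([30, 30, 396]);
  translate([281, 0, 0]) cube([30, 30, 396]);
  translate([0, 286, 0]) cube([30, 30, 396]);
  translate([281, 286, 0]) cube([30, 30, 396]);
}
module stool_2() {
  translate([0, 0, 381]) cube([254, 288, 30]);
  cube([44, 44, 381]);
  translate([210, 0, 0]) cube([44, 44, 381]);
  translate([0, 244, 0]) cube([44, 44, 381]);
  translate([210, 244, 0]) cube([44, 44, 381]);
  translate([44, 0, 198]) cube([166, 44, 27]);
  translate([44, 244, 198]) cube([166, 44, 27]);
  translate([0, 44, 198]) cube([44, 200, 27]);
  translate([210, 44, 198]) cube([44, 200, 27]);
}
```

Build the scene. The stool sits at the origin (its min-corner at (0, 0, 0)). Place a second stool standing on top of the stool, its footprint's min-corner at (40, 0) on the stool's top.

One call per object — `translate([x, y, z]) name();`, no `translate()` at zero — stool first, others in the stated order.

stool();
translate([40, 0, 423]) stool_2();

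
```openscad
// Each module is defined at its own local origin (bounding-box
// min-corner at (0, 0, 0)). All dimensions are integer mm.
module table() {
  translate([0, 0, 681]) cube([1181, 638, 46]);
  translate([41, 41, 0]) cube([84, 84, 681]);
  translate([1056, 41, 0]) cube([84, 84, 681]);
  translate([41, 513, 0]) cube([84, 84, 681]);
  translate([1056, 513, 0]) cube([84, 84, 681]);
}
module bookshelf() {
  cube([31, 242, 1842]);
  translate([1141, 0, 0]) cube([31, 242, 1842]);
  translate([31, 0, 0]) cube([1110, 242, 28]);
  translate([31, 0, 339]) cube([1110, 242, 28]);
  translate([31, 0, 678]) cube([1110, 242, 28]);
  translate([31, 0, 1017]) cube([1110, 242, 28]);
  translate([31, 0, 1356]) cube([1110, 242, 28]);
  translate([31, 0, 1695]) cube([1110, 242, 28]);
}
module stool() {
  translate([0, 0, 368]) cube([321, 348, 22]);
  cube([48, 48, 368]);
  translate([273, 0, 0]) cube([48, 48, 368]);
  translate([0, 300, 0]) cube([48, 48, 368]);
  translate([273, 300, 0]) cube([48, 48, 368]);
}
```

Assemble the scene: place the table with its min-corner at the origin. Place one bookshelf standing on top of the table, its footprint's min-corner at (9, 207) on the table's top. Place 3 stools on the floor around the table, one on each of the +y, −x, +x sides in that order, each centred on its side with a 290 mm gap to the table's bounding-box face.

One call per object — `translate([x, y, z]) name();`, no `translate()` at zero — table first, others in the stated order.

table();
translate([9, 207, 727]) bookshelf();
translate([430, 928, 0]) stool();
translate([-611, 145, 0]) stool();
translate([1471, 145, 0]) stool();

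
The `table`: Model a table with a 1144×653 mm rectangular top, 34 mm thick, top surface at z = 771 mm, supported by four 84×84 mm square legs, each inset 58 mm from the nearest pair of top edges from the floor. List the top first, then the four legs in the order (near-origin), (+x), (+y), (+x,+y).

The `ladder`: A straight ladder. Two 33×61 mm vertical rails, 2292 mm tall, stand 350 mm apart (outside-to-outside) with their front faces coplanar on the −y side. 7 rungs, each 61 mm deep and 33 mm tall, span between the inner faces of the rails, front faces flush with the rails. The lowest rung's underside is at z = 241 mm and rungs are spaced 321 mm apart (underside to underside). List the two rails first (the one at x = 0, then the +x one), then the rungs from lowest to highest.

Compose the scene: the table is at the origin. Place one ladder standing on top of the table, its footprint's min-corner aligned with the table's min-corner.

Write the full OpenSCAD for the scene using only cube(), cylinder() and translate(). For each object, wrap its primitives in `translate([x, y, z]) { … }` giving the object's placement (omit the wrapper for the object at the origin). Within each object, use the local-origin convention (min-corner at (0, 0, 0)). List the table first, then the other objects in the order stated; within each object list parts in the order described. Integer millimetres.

translate([0, 0, 737]) cube([1144, 653, 34]);
translate([58, 58, 0]) cube([84, 84, 737]);
translate([1002, 58, 0]) cube([84, 84, 737]);
translate([58, 511, 0]) cube([84, 84, 737]);
translate([1002, 511, 0]) cube([84, 84, 737]);
translate([0, 0, 771]) {
  cube([33, 61, 2292]);
  translate([317, 0, 0]) cube([33, 61, 2292]);
  translate([33, 0, 241]) cube([284, 61, 33]);
  translate([33, 0, 562]) cube([284, 61, 33]);
  translate([33, 0, 883]) cube([284, 61, 33]);
  translate([33, 0, 1204]) cube([284, 61, 33]);
  translate([33, 0, 1525]) cube([284, 61, 33]);
  translate([33, 0, 1846]) cube([284, 61, 33]);
  translate([33, 0, 2167]) cube([284, 61, 33]);
}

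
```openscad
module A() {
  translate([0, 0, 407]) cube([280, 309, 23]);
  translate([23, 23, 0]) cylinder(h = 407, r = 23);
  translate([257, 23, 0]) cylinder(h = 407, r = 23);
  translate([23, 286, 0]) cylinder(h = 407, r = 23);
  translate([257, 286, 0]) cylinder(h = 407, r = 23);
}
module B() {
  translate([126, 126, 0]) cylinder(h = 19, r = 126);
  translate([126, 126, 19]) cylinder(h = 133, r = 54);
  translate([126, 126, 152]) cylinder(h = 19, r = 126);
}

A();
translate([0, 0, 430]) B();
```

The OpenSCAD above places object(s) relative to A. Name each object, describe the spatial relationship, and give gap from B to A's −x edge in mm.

The spool's min-x is at 0; the stool's min-x is 0; gap = 0 mm.

A is a stool. B is a spool. The spool is on top of the stool. The gap from the spool to the stool's −x edge is 0 mm.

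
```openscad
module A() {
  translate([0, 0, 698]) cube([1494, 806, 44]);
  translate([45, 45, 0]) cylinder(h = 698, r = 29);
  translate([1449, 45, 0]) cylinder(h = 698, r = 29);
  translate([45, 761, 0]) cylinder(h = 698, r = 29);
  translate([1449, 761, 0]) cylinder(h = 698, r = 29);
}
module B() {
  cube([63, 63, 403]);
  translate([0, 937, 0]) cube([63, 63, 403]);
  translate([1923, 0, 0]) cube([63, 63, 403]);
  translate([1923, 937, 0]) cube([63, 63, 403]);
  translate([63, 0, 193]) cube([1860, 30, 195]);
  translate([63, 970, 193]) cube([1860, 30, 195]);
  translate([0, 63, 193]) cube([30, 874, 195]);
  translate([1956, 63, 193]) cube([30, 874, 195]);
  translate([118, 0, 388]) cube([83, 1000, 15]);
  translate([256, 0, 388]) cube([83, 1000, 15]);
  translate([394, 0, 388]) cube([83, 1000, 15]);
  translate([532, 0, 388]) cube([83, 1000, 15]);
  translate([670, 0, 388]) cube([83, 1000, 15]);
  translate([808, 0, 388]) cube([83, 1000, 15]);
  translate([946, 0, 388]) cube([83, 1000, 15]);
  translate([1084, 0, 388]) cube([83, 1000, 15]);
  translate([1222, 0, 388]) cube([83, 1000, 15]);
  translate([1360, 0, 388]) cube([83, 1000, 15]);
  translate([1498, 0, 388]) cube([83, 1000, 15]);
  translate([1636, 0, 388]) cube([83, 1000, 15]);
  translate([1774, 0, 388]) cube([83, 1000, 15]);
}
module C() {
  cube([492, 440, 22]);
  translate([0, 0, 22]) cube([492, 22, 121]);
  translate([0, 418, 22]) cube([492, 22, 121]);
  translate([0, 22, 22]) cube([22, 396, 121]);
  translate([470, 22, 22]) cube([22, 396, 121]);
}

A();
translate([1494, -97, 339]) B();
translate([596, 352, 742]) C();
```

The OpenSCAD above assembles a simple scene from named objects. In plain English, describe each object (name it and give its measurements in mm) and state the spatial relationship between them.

A is a rectangular dining table. The top is 1494×806×44 mm with its upper surface at z = 742 mm. It stands on four round legs of 58 mm diameter, each leg's bounding box inset 16 mm from the nearest pair of top edges, running from the floor to the underside of the top.

B is a bed frame 1986 mm long (x) by 1000 mm wide (y). Four 63×63 mm corner posts, 403 mm tall, at the corners of the footprint. Four rails of 30 mm thickness and 195 mm height run between adjacent posts with their undersides at z = 193 mm, their outer faces flush with the outside of the frame (the two x-running rails run between the posts' inner faces; the two y-running rails run between the posts' inner faces). 13 slats, each 83 mm wide (x) and 15 mm thick, lie across the top of the two x-running rails, running the full 1000 mm width of the frame in y; the slats are evenly spaced along x between the inner faces of the end posts with equal gaps (rounded down to the nearest mm) at the −x end and between each pair — any rounding remainder accumulates at the +x end.

C is an open storage box with external size 492×440×143 mm and wall thickness 22 mm (the base is also 22 mm thick). The base covers the whole footprint; the four walls stand on the base, with the y-facing walls full-width and the x-facing walls fitting between their inner faces.

The bed frame is beside the table with their tops flush at z = 742. The open box is on top of the table.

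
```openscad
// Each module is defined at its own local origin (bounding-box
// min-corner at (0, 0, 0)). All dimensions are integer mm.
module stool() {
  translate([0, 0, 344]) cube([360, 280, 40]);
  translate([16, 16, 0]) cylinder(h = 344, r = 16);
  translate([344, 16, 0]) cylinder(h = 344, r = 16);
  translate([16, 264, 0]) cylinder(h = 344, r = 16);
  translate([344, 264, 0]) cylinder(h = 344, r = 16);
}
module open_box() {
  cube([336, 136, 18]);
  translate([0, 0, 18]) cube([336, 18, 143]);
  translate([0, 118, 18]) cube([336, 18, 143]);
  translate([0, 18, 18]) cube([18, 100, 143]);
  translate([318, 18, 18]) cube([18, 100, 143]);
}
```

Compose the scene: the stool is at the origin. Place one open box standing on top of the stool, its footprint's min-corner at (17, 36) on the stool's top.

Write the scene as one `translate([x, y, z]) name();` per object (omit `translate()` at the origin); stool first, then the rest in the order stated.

stool();
translate([17, 36, 384]) open_box();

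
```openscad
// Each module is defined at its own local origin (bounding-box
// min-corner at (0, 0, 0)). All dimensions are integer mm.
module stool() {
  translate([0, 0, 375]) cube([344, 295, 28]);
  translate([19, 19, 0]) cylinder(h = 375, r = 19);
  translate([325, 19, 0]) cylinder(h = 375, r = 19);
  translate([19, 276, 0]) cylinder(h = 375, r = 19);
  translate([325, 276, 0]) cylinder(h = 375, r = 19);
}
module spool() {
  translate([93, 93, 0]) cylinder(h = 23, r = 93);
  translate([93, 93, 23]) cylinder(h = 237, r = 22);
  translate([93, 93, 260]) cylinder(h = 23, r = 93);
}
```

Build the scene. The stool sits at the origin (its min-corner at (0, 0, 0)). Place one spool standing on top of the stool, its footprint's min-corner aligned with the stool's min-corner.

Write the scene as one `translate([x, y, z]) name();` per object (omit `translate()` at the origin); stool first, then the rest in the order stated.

stool();
translate([0, 0, 403]) spool();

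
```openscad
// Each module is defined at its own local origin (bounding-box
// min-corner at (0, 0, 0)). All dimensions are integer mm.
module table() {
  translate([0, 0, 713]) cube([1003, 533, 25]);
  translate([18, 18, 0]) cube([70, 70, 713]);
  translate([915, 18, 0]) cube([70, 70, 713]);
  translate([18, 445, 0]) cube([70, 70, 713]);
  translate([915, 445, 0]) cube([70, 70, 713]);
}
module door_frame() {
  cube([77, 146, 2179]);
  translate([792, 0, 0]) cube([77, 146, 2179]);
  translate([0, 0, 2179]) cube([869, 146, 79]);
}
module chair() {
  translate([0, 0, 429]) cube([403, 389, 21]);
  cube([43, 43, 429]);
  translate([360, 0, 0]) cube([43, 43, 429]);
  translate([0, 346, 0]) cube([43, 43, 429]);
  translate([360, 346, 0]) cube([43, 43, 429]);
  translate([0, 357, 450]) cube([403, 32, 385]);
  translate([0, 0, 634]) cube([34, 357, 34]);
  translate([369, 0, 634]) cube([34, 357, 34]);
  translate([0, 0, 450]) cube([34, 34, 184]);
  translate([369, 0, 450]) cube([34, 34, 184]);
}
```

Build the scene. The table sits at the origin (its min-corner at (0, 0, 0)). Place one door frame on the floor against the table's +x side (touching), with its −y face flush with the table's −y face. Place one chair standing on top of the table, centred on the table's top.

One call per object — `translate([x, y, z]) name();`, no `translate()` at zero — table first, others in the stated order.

table();
translate([1003, 0, 0]) door_frame();
translate([300, 72, 738]) chair();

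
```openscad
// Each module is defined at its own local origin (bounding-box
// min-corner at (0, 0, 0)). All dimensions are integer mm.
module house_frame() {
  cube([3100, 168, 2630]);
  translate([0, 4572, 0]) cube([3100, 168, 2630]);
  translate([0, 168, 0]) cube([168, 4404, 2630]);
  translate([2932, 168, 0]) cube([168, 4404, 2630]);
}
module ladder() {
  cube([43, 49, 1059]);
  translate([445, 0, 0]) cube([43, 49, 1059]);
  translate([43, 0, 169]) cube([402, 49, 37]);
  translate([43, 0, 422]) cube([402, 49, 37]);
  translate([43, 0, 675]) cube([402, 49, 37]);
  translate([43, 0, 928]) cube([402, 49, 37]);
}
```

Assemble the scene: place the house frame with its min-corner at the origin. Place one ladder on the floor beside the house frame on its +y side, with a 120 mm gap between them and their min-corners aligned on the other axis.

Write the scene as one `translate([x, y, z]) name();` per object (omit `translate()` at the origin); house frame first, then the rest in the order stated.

house_frame();
translate([0, 4860, 0]) ladder();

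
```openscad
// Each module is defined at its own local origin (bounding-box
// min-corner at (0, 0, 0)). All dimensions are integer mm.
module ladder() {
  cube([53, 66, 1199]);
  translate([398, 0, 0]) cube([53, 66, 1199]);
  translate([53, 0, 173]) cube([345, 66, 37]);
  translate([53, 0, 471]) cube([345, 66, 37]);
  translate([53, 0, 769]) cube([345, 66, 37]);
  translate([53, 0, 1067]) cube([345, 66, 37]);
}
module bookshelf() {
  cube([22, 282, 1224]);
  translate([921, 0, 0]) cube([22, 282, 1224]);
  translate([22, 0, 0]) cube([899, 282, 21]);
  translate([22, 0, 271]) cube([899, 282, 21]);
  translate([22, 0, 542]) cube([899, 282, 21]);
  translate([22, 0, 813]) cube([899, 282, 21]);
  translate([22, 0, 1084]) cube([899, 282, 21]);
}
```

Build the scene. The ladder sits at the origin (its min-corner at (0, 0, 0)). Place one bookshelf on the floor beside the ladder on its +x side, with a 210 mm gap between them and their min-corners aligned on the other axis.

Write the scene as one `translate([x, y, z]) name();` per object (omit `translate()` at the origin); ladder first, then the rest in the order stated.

ladder();
translate([661, 0, 0]) bookshelf();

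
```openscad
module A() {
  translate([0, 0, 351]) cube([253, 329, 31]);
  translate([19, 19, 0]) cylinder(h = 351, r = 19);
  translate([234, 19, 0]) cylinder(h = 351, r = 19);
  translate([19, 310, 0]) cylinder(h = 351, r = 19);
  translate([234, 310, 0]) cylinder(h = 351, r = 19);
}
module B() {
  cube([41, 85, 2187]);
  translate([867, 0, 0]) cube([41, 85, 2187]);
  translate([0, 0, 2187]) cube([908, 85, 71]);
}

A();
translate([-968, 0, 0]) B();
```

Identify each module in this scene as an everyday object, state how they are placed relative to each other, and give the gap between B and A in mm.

A is a stool. B is a door frame. The door frame is on the floor beside the stool on its −x side. The gap between the door frame and the stool is 60 mm.

The door frame's nearest face is 60 mm from the stool's −x face.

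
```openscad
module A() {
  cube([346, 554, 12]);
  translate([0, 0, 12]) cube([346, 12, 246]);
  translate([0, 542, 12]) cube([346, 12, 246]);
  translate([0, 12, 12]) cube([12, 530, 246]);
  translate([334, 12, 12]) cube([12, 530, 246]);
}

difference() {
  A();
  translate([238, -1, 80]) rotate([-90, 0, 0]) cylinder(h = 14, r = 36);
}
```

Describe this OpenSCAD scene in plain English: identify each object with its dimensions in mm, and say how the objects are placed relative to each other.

A is an open-topped rectangular box: outside dimensions 346×554×258 mm, with a uniform wall and base thickness of 12 mm. The base is a full 346×554 slab on the floor; four walls sit on top of the base. The front and back walls (the −y and +y sides) span the full width; the two side walls fit between them.

The open box has a circular hole of radius 36 mm through its front wall, centred at (x = 238, z = 80).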